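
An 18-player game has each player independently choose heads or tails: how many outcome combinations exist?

Number of vertices = 2^18 = 262144.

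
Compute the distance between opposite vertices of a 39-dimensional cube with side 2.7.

d = √(2.7² + 2.7² + ... + 2.7²) [39 terms] = √(39·2.7²) = 2.7√39 ≈ 16.8615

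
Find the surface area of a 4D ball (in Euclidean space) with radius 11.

The surface area of an n-ball is 2π^(n/2) r^(n-1) / Γ(n/2). For n=4, r=11: 2662·π^2 ≈ 26272.9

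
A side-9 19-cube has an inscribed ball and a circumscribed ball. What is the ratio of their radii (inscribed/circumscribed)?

r_in / r_out = (9/2) / (9√19/2) = 1/√19 ≈ 0.229416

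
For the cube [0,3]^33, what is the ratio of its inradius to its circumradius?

r_in = 3/2 (half the side); r_out = 3√33/2 (half the diagonal). Ratio = 1/√33 ≈ 0.174078.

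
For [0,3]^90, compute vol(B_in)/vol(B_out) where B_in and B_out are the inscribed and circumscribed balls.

V_in / V_out = (r_in/r_out)^90 = (1/√90)^90 = 90^(-90/2) ≈ 1.14574e-88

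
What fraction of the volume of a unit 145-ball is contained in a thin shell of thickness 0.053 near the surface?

Shell fraction = 1 - (1-0.053)^145 ≈ 0.999628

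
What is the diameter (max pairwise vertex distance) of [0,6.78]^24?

The space diagonal of an n-cube of side s is s√n. Here 6.78·√24 ≈ 33.2151.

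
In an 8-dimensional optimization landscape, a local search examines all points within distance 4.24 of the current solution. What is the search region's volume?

V_8(4.24) = π^(8/2) · (4.24)^8 / Γ(8/2 + 1) ≈ 423950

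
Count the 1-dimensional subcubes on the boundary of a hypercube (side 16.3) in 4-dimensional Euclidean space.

An n-cube has C(n,k)·2^(n-k) k-faces. Here C(4,1)·2^3 = 4·8 = 32.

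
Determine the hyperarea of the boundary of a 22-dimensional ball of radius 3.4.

|∂B_22(3.4)| ≈ 2.34949e+10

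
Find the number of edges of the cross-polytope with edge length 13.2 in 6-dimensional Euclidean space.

An n-cross-polytope has 2^(k+1)·C(n,k+1) k-faces. Here 2^2·C(6,2) = 4·15 = 60.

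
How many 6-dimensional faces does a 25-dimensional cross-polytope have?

Each 6-face is the convex hull of 7 vertices, one chosen as ±e_i from each of 7 distinct axes: 2^7·C(25,7) = 61529600.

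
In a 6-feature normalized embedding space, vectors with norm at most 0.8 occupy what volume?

Volume = π^{6/2}·(0.8)^6/Γ(4) ≈ 1.35468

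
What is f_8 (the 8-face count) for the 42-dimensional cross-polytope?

Each 8-face is the convex hull of 9 vertices, one chosen as ±e_i from each of 9 distinct axes: 2^9·C(42,9) = 228296606720.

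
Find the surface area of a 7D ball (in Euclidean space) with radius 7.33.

S_7(7.33) = 2·π^(7/2)·(7.33)^6 / Γ(7/2) ≈ 5.12982e+06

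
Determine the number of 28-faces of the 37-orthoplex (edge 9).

An n-cross-polytope has 2^(k+1)·C(n,k+1) k-faces. Here 2^29·C(37,29) = 536870912·38608020 = 20727522907914240.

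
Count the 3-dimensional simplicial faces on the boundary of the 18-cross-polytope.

Each 3-face is the convex hull of 4 vertices, one chosen as ±e_i from each of 4 distinct axes: 2^4·C(18,4) = 48960.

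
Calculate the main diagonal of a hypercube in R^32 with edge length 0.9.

Diagonal = √32 · 0.9 ≈ 5.09117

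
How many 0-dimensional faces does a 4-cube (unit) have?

Choose 0 of 4 axes to span the face (C(4,0) = 1 way), then fix each of the remaining 4 coordinates at one of its two extreme values (2^4 = 16 ways): 1·16 = 16.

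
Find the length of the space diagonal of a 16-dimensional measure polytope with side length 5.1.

d = √(5.1² + 5.1² + ... + 5.1²) [16 terms] = √(16·5.1²) = 5.1√16 = 20.4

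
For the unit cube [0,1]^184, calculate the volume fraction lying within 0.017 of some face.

1 - (1 - 2·0.017)^184 = 1 - 0.966^184 ≈ 0.998279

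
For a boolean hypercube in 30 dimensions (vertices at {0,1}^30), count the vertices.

Each vertex is a binary string of length 30, so there are 2^30 = 1073741824.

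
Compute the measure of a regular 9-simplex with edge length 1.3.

Volume = 1.3^9 · √(10/2^9) / 9! ≈ 4.08406e-06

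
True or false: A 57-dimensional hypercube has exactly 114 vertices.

False. The 57-cube has 2^57 = 144115188075855872 vertices.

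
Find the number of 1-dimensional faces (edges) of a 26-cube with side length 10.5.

The 26-cube has n·2^(n-1) = 26·2^25 = 26·33554432 = 872415232 edges.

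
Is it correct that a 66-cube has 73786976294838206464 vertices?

True. The 66-cube has 2^66 = 73786976294838206464 vertices.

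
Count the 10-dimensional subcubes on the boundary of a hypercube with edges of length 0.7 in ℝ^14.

Number of 10-faces = C(14,10) · 2^(14-10) = 1001 · 16 = 16016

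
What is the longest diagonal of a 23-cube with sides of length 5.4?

||(5.4,5.4,...,5.4)|| = √(23)·5.4 ≈ 25.8975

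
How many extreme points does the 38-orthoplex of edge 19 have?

An n-cross-polytope has 2n vertices; here n = 38, giving 76.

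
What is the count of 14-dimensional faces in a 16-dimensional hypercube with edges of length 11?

An n-cube has C(n,k)·2^(n-k) k-faces. Here C(16,14)·2^2 = 120·4 = 480.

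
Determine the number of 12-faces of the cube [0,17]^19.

Number of 12-faces = C(19,12) · 2^(19-12) = 50388 · 128 = 6449664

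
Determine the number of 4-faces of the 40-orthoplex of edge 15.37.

f_4(40-orthoplex) = 2^5 · (40 choose 5) = 21056256.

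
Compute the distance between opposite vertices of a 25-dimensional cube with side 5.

The space diagonal of an n-cube of side s is s√n. Here 5·√25 = 25.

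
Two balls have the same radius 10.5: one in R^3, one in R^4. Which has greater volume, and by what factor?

V_3(10.5) ≈ 4849.05, V_4(10.5) ≈ 59982.8. The 4-ball is larger by a factor of 12.37.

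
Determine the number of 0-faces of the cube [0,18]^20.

Choose 0 of 20 axes to span the face (C(20,0) = 1 way), then fix each of the remaining 20 coordinates at one of its two extreme values (2^20 = 1048576 ways): 1·1048576 = 1048576.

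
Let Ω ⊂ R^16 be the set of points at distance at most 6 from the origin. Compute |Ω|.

The n-ball volume is π^(n/2)·r^n/Γ(n/2+1). With n=16, r=6: V = 2448880128·π^8/35 ≈ 6.63894e+11.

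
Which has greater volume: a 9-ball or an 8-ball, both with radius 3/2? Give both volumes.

V_9(1.5) ≈ 126.806. V_8(1.5) ≈ 104.02. The 9-ball is larger.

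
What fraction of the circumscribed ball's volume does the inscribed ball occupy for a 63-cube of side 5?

V_in/V_out = n^(-n/2) = 63^(-63/2) ≈ 2.09302e-57.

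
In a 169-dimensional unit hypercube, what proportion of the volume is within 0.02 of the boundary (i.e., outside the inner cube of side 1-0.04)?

1 - (1 - 2·0.02)^169 = 1 - 0.96^169 ≈ 0.998991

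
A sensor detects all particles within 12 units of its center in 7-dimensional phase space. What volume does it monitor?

V = 191102976·π^3/35 ≈ 1.69297e+08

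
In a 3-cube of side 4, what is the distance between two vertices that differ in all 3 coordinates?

Diagonal = √3 · 4 ≈ 6.9282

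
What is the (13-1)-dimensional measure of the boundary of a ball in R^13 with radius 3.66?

|∂B_13(3.66)| ≈ 6.84003e+07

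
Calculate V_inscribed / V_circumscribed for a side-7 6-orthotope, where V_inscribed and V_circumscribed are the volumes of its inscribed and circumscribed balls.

The radii are 7/2 and 7√6/2, so the volume ratio is (1/√6)^6 = 6^{-6/2} ≈ 0.00462963.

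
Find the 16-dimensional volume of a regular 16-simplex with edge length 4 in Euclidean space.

V_16 = √(17) · 4^16 / (16! · 2^(16/2)) ≈ 3.30617e-06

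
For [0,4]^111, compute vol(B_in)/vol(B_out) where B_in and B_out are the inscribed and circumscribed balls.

Volume scales as r^n, and r_in/r_out = 1/√111, giving (1/√111)^111 ≈ 3.05193e-114.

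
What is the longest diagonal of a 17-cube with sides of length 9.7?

d = √(9.7² + 9.7² + ... + 9.7²) [17 terms] = √(17·9.7²) = 9.7√17 ≈ 39.9941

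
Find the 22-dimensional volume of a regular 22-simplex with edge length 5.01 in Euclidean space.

Volume = 5.01^22 · √(23/2^22) / 22! ≈ 5.19036e-09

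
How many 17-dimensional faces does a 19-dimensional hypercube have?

Number of 17-faces = C(19,17) · 2^(19-17) = 171 · 4 = 684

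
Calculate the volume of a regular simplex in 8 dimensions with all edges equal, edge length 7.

V = (7^8 / 8!) · √((8+1) / 2^8) ≈ 26.808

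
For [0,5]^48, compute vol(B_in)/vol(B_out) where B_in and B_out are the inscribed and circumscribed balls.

The radii are 5/2 and 5√48/2, so the volume ratio is (1/√48)^48 = 48^{-48/2} ≈ 4.469e-41.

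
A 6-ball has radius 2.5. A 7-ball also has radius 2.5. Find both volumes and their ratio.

V_6(2.5) ≈ 1261.65. V_7(2.5) ≈ 2883.77. Ratio V_6/V_7 ≈ 0.4375.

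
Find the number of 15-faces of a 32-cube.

Number of 15-faces = C(32,15) · 2^(32-15) = 565722720 · 131072 = 74150408355840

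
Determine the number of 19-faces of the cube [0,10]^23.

Number of 19-faces = C(23,19) · 2^(23-19) = 8855 · 16 = 141680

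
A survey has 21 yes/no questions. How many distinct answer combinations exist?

Number of vertices = 2^21 = 2097152.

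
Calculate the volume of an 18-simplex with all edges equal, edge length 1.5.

V = (1.5^18 / 18!) · √((18+1) / 2^18) ≈ 1.96521e-15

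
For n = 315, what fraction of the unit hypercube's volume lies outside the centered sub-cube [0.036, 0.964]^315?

1 - (1 - 2·0.036)^315 = 1 - 0.928^315 ≈ 1 - 5.993e-11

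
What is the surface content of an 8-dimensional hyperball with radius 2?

S_8(2) = 2·π^(8/2)·(2)^7 / Γ(8/2) = 128·π^4/3 ≈ 4156.12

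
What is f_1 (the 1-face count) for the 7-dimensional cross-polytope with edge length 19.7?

Each 1-face is the convex hull of 2 vertices, one chosen as ±e_i from each of 2 distinct axes: 2^2·C(7,2) = 84.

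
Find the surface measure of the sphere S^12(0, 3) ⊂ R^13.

|∂B_13(3)| = 2519424·π^6/385 ≈ 6.29129e+06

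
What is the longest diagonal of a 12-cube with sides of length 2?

||(2,2,...,2)|| = √(12)·2 ≈ 6.9282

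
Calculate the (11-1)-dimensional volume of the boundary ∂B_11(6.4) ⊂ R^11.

The surface area of an n-ball is 2π^(n/2) r^(n-1) / Γ(n/2). For n=11, r=6.4: 2.38945e+09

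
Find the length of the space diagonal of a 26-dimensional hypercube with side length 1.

d = √(1² + 1² + ... + 1²) [26 terms] = √(26·1²) = 1√26 ≈ 5.09902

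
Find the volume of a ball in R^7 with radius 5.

The n-ball volume is π^(n/2)·r^n/Γ(n/2+1). With n=7, r=5: V = 250000·π^3/21 ≈ 369122.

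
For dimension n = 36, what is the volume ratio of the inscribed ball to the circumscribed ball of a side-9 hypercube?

The radii are 9/2 and 9√36/2, so the volume ratio is (1/√36)^36 = 36^{-36/2} ≈ 9.69516e-29.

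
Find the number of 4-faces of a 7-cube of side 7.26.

Choose 4 of 7 axes to span the face (C(7,4) = 35 ways), then fix each of the remaining 3 coordinates at one of its two extreme values (2^3 = 8 ways): 35·8 = 280.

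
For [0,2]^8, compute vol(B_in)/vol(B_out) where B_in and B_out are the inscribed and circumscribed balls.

V_in / V_out = (r_in/r_out)^8 = (1/√8)^8 = 8^(-8/2) ≈ 0.000244141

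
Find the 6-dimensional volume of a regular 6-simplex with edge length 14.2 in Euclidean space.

V = (14.2^6 / 6!) · √((6+1) / 2^6) ≈ 3765.79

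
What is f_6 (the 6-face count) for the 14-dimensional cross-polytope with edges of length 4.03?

An n-cross-polytope has 2^(k+1)·C(n,k+1) k-faces. Here 2^7·C(14,7) = 128·3432 = 439296.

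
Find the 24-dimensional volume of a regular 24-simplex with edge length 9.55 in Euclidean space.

For a regular n-simplex with edge a, V = (a^n / n!)·√((n+1)/2^n). With a=9.55, n=24: V ≈ 0.000651606.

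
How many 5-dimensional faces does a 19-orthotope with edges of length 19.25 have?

An n-cube has C(n,k)·2^(n-k) k-faces. Here C(19,5)·2^14 = 11628·16384 = 190513152.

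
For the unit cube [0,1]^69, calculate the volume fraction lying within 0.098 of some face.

Shell fraction = 1 - (1-0.196)^69 ≈ 0.9999997098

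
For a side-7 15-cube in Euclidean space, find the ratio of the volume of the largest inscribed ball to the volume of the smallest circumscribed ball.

V_in/V_out = n^(-n/2) = 15^(-15/2) ≈ 1.51118e-09.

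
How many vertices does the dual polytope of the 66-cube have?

The vertices are ±e_1, ..., ±e_66, so there are 2·66 = 132.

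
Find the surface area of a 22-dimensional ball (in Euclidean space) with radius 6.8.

|∂B_22(6.8)| ≈ 4.92723e+16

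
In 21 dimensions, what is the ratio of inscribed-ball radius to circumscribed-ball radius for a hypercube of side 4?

For an n-cube of any side s, the inradius is s/2 and the circumradius is s√n/2, so the ratio is 1/√21 ≈ 0.218218.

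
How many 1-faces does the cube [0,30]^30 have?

Each of the 2^30 = 1073741824 vertices has degree 30; total edges = 30·2^30/2 = 16106127360.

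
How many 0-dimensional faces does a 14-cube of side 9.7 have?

An n-cube has C(n,k)·2^(n-k) k-faces. Here C(14,0)·2^14 = 1·16384 = 16384.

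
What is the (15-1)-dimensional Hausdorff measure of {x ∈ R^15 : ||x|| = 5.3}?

|∂B_15(5.3)| ≈ 7.89557e+10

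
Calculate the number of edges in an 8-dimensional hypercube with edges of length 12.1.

An n-cube has n·2^(n-1) edges. With n = 8: 8·128 = 1024.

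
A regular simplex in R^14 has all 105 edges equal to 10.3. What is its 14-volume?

V = (10.3^14 / 14!) · √((14+1) / 2^14) ≈ 52.4987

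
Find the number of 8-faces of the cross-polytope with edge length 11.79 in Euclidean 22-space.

Each 8-face is the convex hull of 9 vertices, one chosen as ±e_i from each of 9 distinct axes: 2^9·C(22,9) = 254679040.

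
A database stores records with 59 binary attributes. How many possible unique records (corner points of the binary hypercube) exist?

Each vertex is a binary string of length 59, so there are 2^59 = 576460752303423488.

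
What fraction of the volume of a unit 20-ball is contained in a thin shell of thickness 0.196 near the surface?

Shell fraction = 1 - (1-0.196)^20 ≈ 0.987261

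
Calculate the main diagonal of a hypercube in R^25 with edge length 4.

||(4,4,...,4)|| = √(25)·4 = 20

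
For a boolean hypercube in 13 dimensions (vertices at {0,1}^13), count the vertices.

An n-cube has 2^n vertices; for n = 13 that is 2^13 = 8192.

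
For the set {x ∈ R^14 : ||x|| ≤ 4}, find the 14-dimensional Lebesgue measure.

Volume = π^{14/2}·(4)^14/Γ(8) = 16777216·π^7/315 ≈ 1.60864e+08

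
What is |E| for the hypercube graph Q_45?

The 45-cube has n·2^(n-1) = 45·2^44 = 45·17592186044416 = 791648371998720 edges.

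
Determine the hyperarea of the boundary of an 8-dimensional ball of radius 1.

S_8(1) = 2·π^(8/2)·(1)^7 / Γ(8/2) = π^4/3 ≈ 32.4697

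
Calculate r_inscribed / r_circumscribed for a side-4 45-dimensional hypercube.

r_in = 4/2 (half the side); r_out = 4√45/2 (half the diagonal). Ratio = 1/√45 ≈ 0.149071.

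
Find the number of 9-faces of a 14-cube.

f_9(14-cube) = (14 choose 9) · 2^5 = 64064.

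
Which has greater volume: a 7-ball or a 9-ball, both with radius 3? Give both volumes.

V_7(3) ≈ 10333.1. V_9(3) ≈ 64924.6. The 9-ball is larger.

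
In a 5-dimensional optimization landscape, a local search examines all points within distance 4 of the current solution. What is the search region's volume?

The n-ball volume is π^(n/2)·r^n/Γ(n/2+1). With n=5, r=4: V = 8192·π^2/15 ≈ 5390.12.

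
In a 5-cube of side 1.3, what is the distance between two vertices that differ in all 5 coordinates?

Diagonal = √5 · 1.3 ≈ 2.90689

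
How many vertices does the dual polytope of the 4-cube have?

The vertices are ±e_1, ..., ±e_4, so there are 2·4 = 8.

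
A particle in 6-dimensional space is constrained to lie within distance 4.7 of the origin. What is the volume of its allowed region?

V_6(4.7) = π^(6/2) · (4.7)^6 / Γ(6/2 + 1) ≈ 55703.9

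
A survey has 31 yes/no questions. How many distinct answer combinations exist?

Each vertex is a binary string of length 31, so there are 2^31 = 2147483648.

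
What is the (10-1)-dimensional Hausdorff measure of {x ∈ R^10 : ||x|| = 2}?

The surface area of an n-ball is 2π^(n/2) r^(n-1) / Γ(n/2). For n=10, r=2: 128·π^5/3 ≈ 13056.8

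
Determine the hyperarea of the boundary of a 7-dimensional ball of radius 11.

|∂B_7(11)| = 28344976·π^3/15 ≈ 5.85915e+07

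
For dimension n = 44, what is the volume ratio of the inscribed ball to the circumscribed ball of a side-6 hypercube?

V_in / V_out = (r_in/r_out)^44 = (1/√44)^44 = 44^(-44/2) ≈ 6.98299e-37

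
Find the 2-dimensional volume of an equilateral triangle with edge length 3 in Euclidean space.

Area = (√3/4) · 3² = 3.89711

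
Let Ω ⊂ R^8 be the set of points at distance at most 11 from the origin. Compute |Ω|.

Volume = π^{8/2}·(11)^8/Γ(5) = 214358881·π^4/24 ≈ 8.70021e+08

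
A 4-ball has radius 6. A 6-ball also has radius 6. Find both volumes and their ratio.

V_4(6) ≈ 6395.5. V_6(6) ≈ 241105. Ratio V_4/V_6 ≈ 0.02653.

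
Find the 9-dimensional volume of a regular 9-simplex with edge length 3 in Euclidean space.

For a regular n-simplex with edge a, V = (a^n / n!)·√((n+1)/2^n). With a=3, n=9: V ≈ 0.00758042.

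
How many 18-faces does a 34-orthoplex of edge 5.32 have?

Number of 18-faces = 2^(18+1) · C(34,18+1) = 524288 · 1855967520 = 973061499125760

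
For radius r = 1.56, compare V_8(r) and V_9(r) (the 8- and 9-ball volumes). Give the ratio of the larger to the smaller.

V_8(1.56) ≈ 142.359, V_9(1.56) ≈ 180.484. The 9-ball is larger by a factor of 1.268.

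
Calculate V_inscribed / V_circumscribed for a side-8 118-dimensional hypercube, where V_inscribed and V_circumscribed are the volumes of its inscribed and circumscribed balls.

The radii are 8/2 and 8√118/2, so the volume ratio is (1/√118)^118 = 118^{-118/2} ≈ 5.74066e-123.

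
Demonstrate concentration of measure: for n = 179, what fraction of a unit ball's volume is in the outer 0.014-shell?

1 - (1-0.014)^179 ≈ 0.919838 ≈ 91.98%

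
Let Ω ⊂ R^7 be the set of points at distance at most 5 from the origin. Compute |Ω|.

V = 250000·π^3/21 ≈ 369122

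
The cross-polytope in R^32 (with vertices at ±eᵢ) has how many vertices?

Number of vertices = 2n = 64.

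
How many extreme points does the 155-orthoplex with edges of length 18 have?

An n-cross-polytope has 2n vertices; here n = 155, giving 310.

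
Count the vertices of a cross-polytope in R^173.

Number of vertices = 2n = 346.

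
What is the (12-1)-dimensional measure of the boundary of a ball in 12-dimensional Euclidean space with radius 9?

S = n·V_n(r)/r = 12·V_12(9)/9 (volume-to-surface relation), giving 10460353203·π^6/20 ≈ 5.02824e+11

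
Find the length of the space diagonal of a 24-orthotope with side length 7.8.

||(7.8,7.8,...,7.8)|| = √(24)·7.8 ≈ 38.212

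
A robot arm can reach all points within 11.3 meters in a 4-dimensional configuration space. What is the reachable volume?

Volume = π^{4/2}·(11.3)^4/Γ(3) ≈ 80460.6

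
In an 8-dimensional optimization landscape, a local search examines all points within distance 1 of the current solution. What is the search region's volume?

Volume = π^{8/2}·(1)^8/Γ(5) = π^4/24 ≈ 4.05871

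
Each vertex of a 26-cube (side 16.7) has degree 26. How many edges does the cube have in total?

Each of the 2^26 = 67108864 vertices has degree 26; total edges = 26·2^26/2 = 872415232.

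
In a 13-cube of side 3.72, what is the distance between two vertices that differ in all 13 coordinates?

d = √(3.72² + 3.72² + ... + 3.72²) [13 terms] = √(13·3.72²) = 3.72√13 ≈ 13.4127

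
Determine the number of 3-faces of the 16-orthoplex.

Each 3-face is the convex hull of 4 vertices, one chosen as ±e_i from each of 4 distinct axes: 2^4·C(16,4) = 29120.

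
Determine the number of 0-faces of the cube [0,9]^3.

f_0(3-cube) = (3 choose 0) · 2^3 = 8.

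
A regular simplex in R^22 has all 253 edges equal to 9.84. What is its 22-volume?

V_22 = √(23) · 9.84^22 / (22! · 2^(22/2)) ≈ 0.0146103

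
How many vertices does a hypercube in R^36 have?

Number of vertices = 2^36 = 68719476736.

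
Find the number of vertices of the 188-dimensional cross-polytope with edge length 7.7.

An n-cross-polytope has 2n vertices; here n = 188, giving 376.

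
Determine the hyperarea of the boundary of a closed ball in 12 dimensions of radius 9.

S = n·V_n(r)/r = 12·V_12(9)/9 (volume-to-surface relation), giving 10460353203·π^6/20 ≈ 5.02824e+11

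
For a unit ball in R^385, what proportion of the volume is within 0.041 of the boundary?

1 - (1-0.041)^385 ≈ 0.9999999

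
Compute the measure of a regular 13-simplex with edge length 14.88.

V_13 = √(14) · 14.88^13 / (13! · 2^(13/2)) ≈ 11639.3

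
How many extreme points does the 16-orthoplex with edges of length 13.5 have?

The vertices are ±e_1, ..., ±e_16, so there are 2·16 = 32.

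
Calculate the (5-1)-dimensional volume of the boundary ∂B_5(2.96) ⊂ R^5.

|∂B_5(2.96)| ≈ 2020.39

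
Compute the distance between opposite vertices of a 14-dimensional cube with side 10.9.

The space diagonal of an n-cube of side s is s√n. Here 10.9·√14 ≈ 40.7841.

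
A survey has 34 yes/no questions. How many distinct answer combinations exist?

An n-cube has 2^n vertices; for n = 34 that is 2^34 = 17179869184.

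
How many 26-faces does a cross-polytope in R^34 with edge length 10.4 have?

An n-cross-polytope has 2^(k+1)·C(n,k+1) k-faces. Here 2^27·C(34,27) = 134217728·5379616 = 722039837032448.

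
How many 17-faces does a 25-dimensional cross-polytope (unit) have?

Number of 17-faces = 2^(17+1) · C(25,17+1) = 262144 · 480700 = 126012620800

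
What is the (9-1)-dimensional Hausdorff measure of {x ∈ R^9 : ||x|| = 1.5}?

The surface area of an n-ball is 2π^(n/2) r^(n-1) / Γ(n/2). For n=9, r=1.5: 2187·π^4/280 ≈ 760.835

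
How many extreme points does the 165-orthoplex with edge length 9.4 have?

Number of vertices = 2n = 330.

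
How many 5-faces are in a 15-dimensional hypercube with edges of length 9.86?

Choose 5 of 15 axes to span the face (C(15,5) = 3003 ways), then fix each of the remaining 10 coordinates at one of its two extreme values (2^10 = 1024 ways): 3003·1024 = 3075072.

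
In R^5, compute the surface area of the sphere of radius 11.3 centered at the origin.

S_5(11.3) = 2·π^(5/2)·(11.3)^4 / Γ(5/2) ≈ 429123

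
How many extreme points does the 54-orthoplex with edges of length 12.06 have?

Number of vertices = 2n = 108.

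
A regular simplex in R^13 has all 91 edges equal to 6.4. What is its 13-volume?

For a regular n-simplex with edge a, V = (a^n / n!)·√((n+1)/2^n). With a=6.4, n=13: V ≈ 0.200645.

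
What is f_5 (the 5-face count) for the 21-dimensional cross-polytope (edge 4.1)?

Each 5-face is the convex hull of 6 vertices, one chosen as ±e_i from each of 6 distinct axes: 2^6·C(21,6) = 3472896.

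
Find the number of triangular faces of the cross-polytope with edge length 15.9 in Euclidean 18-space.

f_2(18-orthoplex) = 2^3 · (18 choose 3) = 6528.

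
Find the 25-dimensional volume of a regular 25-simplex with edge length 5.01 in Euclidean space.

V_25 = √(26) · 5.01^25 / (25! · 2^(25/2)) ≈ 1.77791e-11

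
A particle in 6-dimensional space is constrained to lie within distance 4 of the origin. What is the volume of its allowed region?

V = 2048·π^3/3 ≈ 21167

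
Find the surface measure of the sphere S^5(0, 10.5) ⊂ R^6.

The surface area of an n-ball is 2π^(n/2) r^(n-1) / Γ(n/2). For n=6, r=10.5: 4084101·π^3/32 ≈ 3.95727e+06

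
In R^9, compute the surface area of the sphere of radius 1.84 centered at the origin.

The surface area of an n-ball is 2π^(n/2) r^(n-1) / Γ(n/2). For n=9, r=1.84: 3900.34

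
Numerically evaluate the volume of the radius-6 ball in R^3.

Volume = π^{3/2}·(6)^3/Γ(5/2) = 288·π ≈ 904.779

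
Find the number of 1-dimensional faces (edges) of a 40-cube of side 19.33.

An n-cube has n·2^(n-1) edges. With n = 40: 40·549755813888 = 21990232555520.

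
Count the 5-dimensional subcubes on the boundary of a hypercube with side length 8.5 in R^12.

Choose 5 of 12 axes to span the face (C(12,5) = 792 ways), then fix each of the remaining 7 coordinates at one of its two extreme values (2^7 = 128 ways): 792·128 = 101376.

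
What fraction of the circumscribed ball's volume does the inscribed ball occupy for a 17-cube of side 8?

V_in/V_out = n^(-n/2) = 17^(-17/2) ≈ 3.47684e-11.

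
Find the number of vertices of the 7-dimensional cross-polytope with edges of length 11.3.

Number of vertices = 2n = 14.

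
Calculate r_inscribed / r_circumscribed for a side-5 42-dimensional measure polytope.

Ratio = (s/2)/(s√42/2) = 42^(-1/2) ≈ 0.154303.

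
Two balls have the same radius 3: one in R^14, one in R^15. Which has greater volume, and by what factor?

V_14(3) ≈ 2.86626e+06, V_15(3) ≈ 5.47329e+06. The 15-ball is larger by a factor of 1.91.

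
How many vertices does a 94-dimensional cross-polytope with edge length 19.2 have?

Number of vertices = 2n = 188.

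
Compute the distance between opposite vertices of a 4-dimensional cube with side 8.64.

The space diagonal of an n-cube of side s is s√n. Here 8.64·√4 = 17.28.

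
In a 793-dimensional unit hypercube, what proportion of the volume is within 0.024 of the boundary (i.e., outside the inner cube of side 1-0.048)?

The inner cube has side 1-2·0.024 = 0.952 and volume (0.952)^793 ≈ 1.146e-17, so the shell holds 1 - 1.146e-17 of the volume.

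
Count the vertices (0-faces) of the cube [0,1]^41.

An n-cube has 2^n vertices; for n = 41 that is 2^41 = 2199023255552.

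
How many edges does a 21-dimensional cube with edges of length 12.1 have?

The 21-cube has n·2^(n-1) = 21·2^20 = 21·1048576 = 22020096 edges.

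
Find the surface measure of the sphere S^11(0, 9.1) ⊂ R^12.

S = n·V_n(r)/r = 12·V_12(9.1)/9.1 (volume-to-surface relation), giving 5.6781e+11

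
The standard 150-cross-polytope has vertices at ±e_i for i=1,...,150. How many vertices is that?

An n-cross-polytope has 2n vertices; here n = 150, giving 300.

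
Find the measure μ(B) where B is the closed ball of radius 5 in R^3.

V = 500·π/3 ≈ 523.599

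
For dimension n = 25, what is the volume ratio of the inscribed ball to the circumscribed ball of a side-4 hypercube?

Volume scales as r^n, and r_in/r_out = 1/√25, giving (1/√25)^25 ≈ 3.35544e-18.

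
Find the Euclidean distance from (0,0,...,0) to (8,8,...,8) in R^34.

||(8,8,...,8)|| = √(34)·8 ≈ 46.6476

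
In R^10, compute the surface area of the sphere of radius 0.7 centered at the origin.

|∂B_10(0.7)| ≈ 1.02908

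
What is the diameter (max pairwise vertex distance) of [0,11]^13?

The space diagonal of an n-cube of side s is s√n. Here 11·√13 ≈ 39.6611.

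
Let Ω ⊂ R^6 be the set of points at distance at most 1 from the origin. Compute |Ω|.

V_6(1) = π^(6/2) · (1)^6 / Γ(6/2 + 1) = π^3/6 ≈ 5.16771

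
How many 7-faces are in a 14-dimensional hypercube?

f_7(14-cube) = (14 choose 7) · 2^7 = 439296.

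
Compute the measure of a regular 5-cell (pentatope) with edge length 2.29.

V_4 = √(5) · 2.29^4 / (4! · 2^(4/2)) ≈ 0.640554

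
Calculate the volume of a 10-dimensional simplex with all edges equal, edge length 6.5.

V_10 = √(11) · 6.5^10 / (10! · 2^(10/2)) ≈ 3.84518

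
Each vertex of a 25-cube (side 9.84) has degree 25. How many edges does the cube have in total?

Number of 1-faces = C(25,1)·2^(25-1) = 25·16777216 = 419430400.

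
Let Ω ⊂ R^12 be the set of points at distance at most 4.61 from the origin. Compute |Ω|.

The n-ball volume is π^(n/2)·r^n/Γ(n/2+1). With n=12, r=4.61: V ≈ 1.23021e+08.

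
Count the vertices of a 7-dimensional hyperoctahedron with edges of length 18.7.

The 7-dimensional cross-polytope has 2n = 2·7 = 14 vertices.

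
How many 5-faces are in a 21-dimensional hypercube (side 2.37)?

f_5(21-cube) = (21 choose 5) · 2^16 = 1333592064.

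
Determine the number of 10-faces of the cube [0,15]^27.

Number of 10-faces = C(27,10) · 2^(27-10) = 8436285 · 131072 = 1105760747520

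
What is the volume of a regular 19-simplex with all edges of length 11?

Volume = 11^19 · √(20/2^19) / 19! ≈ 3.10525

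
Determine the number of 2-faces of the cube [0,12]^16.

f_2(16-cube) = (16 choose 2) · 2^14 = 1966080.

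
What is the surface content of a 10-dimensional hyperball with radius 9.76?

S_10(9.76) = 2·π^(10/2)·(9.76)^9 / Γ(10/2) ≈ 2.04935e+10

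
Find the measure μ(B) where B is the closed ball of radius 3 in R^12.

The n-ball volume is π^(n/2)·r^n/Γ(n/2+1). With n=12, r=3: V = 59049·π^6/80 ≈ 709613.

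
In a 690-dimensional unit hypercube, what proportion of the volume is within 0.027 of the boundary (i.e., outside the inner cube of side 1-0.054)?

1 - (1 - 2·0.027)^690 = 1 - 0.946^690 ≈ 1 - 2.317e-17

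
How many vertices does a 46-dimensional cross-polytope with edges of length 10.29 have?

An n-cross-polytope has 2n vertices; here n = 46, giving 92.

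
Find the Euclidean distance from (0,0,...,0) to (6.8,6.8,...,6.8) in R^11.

Diagonal = √11 · 6.8 ≈ 22.553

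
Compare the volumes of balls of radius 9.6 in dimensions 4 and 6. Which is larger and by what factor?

V_4(9.6) ≈ 41913.6, V_6(9.6) ≈ 4.04507e+06. The 6-ball is larger by a factor of 96.51.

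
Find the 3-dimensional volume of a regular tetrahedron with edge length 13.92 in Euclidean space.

Volume = (√2/12) · 13.92³ = 317.871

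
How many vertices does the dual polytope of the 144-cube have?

Number of vertices = 2n = 288.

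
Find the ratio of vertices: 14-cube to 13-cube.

The 14-cube has 2^14 = 16384 vertices. The 13-cube has 2^13 = 8192 vertices. Ratio: 16384/8192 = 2.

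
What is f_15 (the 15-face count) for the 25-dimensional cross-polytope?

An n-cross-polytope has 2^(k+1)·C(n,k+1) k-faces. Here 2^16·C(25,16) = 65536·2042975 = 133888409600.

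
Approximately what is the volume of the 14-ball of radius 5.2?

The n-ball volume is π^(n/2)·r^n/Γ(n/2+1). With n=14, r=5.2: V ≈ 6.33382e+09.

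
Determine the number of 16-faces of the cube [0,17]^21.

f_16(21-cube) = (21 choose 16) · 2^5 = 651168.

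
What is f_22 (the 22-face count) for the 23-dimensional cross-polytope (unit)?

Each 22-face is the convex hull of 23 vertices, one chosen as ±e_i from each of 23 distinct axes: 2^23·C(23,23) = 8388608.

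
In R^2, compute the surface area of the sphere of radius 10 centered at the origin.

S_2(10) = 2·π^(2/2)·(10)^1 / Γ(2/2) = 2πr = 2π·10 ≈ 62.8319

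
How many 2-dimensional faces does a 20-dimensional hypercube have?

Number of 2-faces = C(20,2) · 2^(20-2) = 190 · 262144 = 49807360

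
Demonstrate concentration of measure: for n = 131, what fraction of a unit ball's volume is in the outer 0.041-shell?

1 - (1-0.041)^131 ≈ 0.995848 ≈ 99.58%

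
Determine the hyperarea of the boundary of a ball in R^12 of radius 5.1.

The surface area of an n-ball is 2π^(n/2) r^(n-1) / Γ(n/2). For n=12, r=5.1: 9.72792e+08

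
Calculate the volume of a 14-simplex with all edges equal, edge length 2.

V_14 = √(15) · 2^14 / (14! · 2^(14/2)) ≈ 5.68653e-09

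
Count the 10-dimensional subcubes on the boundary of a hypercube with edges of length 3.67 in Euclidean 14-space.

Choose 10 of 14 axes to span the face (C(14,10) = 1001 ways), then fix each of the remaining 4 coordinates at one of its two extreme values (2^4 = 16 ways): 1001·16 = 16016.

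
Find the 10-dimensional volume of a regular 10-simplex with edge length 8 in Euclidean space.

Volume = 8^10 · √(11/2^10) / 10! ≈ 30.6678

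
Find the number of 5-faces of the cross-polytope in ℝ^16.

Each 5-face is the convex hull of 6 vertices, one chosen as ±e_i from each of 6 distinct axes: 2^6·C(16,6) = 512512.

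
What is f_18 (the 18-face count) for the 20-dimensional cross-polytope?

f_18(20-orthoplex) = 2^19 · (20 choose 19) = 10485760.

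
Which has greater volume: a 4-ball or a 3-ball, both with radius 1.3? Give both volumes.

V_4(1.3) ≈ 14.0943. V_3(1.3) ≈ 9.20277. The 4-ball is larger.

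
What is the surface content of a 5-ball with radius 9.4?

S = n·V_n(r)/r = 5·V_5(9.4)/9.4 (volume-to-surface relation), giving 205485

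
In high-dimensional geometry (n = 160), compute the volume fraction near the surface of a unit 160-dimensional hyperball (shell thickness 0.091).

1 - (1-0.091)^160 ≈ 0.9999997655 ≈ 99.999977%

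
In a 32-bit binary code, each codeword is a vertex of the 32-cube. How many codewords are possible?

The 32-cube has 2^32 = 4294967296 vertices.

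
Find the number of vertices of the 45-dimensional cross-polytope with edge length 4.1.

The 45-dimensional cross-polytope has 2n = 2·45 = 90 vertices.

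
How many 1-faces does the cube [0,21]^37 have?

The 37-cube has n·2^(n-1) = 37·2^36 = 37·68719476736 = 2542620639232 edges.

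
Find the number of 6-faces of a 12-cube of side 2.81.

f_6(12-cube) = (12 choose 6) · 2^6 = 59136.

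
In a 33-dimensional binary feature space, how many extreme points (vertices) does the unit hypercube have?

The 33-cube has 2^33 = 8589934592 vertices.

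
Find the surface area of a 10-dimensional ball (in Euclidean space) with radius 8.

The surface area of an n-ball is 2π^(n/2) r^(n-1) / Γ(n/2). For n=10, r=8: 33554432·π^5/3 ≈ 3.42277e+09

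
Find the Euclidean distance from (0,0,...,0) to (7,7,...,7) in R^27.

||(7,7,...,7)|| = √(27)·7 ≈ 36.3731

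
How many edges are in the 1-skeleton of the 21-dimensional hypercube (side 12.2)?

An n-cube has n·2^(n-1) edges. With n = 21: 21·1048576 = 22020096.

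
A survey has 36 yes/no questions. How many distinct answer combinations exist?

An n-cube has 2^n vertices; for n = 36 that is 2^36 = 68719476736.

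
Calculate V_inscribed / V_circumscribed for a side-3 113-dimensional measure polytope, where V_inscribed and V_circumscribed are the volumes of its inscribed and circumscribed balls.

The radii are 3/2 and 3√113/2, so the volume ratio is (1/√113)^113 = 113^{-113/2} ≈ 1.00246e-116.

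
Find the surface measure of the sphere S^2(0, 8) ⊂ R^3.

|∂B_3(8)| = 4πr² = 4π·(8)² ≈ 804.248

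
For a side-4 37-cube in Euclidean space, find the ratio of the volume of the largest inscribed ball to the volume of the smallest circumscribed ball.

The radii are 4/2 and 4√37/2, so the volume ratio is (1/√37)^37 = 37^{-37/2} ≈ 9.73348e-30.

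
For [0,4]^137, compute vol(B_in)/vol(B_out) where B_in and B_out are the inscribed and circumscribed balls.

Volume scales as r^n, and r_in/r_out = 1/√137, giving (1/√137)^137 ≈ 4.31163e-147.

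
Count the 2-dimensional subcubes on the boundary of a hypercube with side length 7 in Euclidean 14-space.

f_2(14-cube) = (14 choose 2) · 2^12 = 372736.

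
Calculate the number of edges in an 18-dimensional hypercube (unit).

The 18-cube has n·2^(n-1) = 18·2^17 = 18·131072 = 2359296 edges.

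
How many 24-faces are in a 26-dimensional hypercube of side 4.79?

Choose 24 of 26 axes to span the face (C(26,24) = 325 ways), then fix each of the remaining 2 coordinates at one of its two extreme values (2^2 = 4 ways): 325·4 = 1300.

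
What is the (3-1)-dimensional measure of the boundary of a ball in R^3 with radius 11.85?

The surface area of an n-ball is 2π^(n/2) r^(n-1) / Γ(n/2). For n=3, r=11.85: 4πr² = 4π·(11.85)² ≈ 1764.6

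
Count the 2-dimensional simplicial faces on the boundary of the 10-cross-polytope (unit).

f_2(10-orthoplex) = 2^3 · (10 choose 3) = 960.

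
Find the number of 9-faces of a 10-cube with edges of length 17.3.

f_9(10-cube) = (10 choose 9) · 2^1 = 20.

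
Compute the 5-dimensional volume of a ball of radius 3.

Volume = π^{5/2}·(3)^5/Γ(7/2) = 648·π^2/5 ≈ 1279.1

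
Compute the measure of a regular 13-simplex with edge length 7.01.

Volume = 7.01^13 · √(14/2^13) / 13! ≈ 0.655274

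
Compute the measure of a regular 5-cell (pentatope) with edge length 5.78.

V_4 = √(5) · 5.78^4 / (4! · 2^(4/2)) ≈ 25.9971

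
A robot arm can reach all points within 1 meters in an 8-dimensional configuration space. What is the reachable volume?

V_8(1) = π^(8/2) · (1)^8 / Γ(8/2 + 1) = π^4/24 ≈ 4.05871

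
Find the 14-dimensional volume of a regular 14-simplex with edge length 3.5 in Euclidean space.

For a regular n-simplex with edge a, V = (a^n / n!)·√((n+1)/2^n). With a=3.5, n=14: V ≈ 1.43675e-05.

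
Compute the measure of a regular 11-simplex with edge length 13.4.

V_11 = √(12) · 13.4^11 / (11! · 2^(11/2)) ≈ 4796.48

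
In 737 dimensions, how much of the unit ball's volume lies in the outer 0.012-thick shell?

Shell fraction = 1 - (1-0.012)^737 ≈ 0.999863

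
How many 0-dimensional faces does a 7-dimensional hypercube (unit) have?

Choose 0 of 7 axes to span the face (C(7,0) = 1 way), then fix each of the remaining 7 coordinates at one of its two extreme values (2^7 = 128 ways): 1·128 = 128.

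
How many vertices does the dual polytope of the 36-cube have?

The 36-dimensional cross-polytope has 2n = 2·36 = 72 vertices.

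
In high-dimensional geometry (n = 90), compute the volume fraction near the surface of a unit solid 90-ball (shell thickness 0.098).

1 - (1-0.098)^90 ≈ 0.999907 ≈ 99.9907%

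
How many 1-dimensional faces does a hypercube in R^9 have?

f_1(9-cube) = (9 choose 1) · 2^8 = 2304.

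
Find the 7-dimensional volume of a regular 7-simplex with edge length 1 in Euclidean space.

For a regular n-simplex with edge a, V = (a^n / n!)·√((n+1)/2^n). With a=1, n=7: V ≈ 4.96032e-05.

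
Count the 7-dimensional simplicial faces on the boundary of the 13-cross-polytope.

f_7(13-orthoplex) = 2^8 · (13 choose 8) = 329472.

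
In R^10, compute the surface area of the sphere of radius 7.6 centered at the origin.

S = n·V_n(r)/r = 10·V_10(7.6)/7.6 (volume-to-surface relation), giving 2.1572e+09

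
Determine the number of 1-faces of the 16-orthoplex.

Number of 1-faces = 2^(1+1) · C(16,1+1) = 4 · 120 = 480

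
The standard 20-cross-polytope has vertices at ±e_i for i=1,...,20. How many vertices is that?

The 20-dimensional cross-polytope has 2n = 2·20 = 40 vertices.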